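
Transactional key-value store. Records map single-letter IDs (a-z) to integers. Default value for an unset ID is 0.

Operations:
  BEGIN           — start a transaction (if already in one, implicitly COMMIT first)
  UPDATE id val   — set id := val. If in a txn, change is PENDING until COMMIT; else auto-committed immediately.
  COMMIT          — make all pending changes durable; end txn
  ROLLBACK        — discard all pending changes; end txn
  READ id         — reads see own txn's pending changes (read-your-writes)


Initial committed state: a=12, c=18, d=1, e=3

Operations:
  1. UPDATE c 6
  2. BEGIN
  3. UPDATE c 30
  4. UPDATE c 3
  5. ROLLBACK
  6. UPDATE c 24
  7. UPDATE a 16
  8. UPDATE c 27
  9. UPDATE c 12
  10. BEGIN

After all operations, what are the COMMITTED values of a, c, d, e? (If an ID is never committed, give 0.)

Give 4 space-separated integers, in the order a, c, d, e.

Initial committed: {a=12, c=18, d=1, e=3}
Op 1: UPDATE c=6 (auto-commit; committed c=6)
Op 2: BEGIN: in_txn=True, pending={}
Op 3: UPDATE c=30 (pending; pending now {c=30})
Op 4: UPDATE c=3 (pending; pending now {c=3})
Op 5: ROLLBACK: discarded pending ['c']; in_txn=False
Op 6: UPDATE c=24 (auto-commit; committed c=24)
Op 7: UPDATE a=16 (auto-commit; committed a=16)
Op 8: UPDATE c=27 (auto-commit; committed c=27)
Op 9: UPDATE c=12 (auto-commit; committed c=12)
Op 10: BEGIN: in_txn=True, pending={}
Final committed: {a=16, c=12, d=1, e=3}

Answer: 16 12 1 3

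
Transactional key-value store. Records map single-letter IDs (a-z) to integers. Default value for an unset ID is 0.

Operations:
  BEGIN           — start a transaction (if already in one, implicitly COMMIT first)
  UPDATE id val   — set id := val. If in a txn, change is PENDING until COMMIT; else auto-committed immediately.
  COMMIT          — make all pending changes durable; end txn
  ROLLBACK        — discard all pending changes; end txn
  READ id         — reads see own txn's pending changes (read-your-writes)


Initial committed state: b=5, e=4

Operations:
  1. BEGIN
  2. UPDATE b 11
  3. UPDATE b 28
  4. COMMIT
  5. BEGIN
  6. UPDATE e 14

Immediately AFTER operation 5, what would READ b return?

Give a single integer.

Initial committed: {b=5, e=4}
Op 1: BEGIN: in_txn=True, pending={}
Op 2: UPDATE b=11 (pending; pending now {b=11})
Op 3: UPDATE b=28 (pending; pending now {b=28})
Op 4: COMMIT: merged ['b'] into committed; committed now {b=28, e=4}
Op 5: BEGIN: in_txn=True, pending={}
After op 5: visible(b) = 28 (pending={}, committed={b=28, e=4})

Answer: 28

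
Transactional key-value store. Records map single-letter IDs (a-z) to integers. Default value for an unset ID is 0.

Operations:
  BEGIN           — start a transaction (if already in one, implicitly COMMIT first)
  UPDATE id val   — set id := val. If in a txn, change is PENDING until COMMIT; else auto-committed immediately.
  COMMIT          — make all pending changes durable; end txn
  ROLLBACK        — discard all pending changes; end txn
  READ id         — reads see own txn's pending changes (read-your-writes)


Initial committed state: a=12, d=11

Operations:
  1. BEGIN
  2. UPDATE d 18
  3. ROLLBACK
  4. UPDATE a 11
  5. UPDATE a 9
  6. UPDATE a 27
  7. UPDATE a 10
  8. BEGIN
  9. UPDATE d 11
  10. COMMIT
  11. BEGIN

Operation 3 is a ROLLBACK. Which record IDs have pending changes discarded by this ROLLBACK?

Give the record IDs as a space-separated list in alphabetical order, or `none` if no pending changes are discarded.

Answer: d

Derivation:
Initial committed: {a=12, d=11}
Op 1: BEGIN: in_txn=True, pending={}
Op 2: UPDATE d=18 (pending; pending now {d=18})
Op 3: ROLLBACK: discarded pending ['d']; in_txn=False
Op 4: UPDATE a=11 (auto-commit; committed a=11)
Op 5: UPDATE a=9 (auto-commit; committed a=9)
Op 6: UPDATE a=27 (auto-commit; committed a=27)
Op 7: UPDATE a=10 (auto-commit; committed a=10)
Op 8: BEGIN: in_txn=True, pending={}
Op 9: UPDATE d=11 (pending; pending now {d=11})
Op 10: COMMIT: merged ['d'] into committed; committed now {a=10, d=11}
Op 11: BEGIN: in_txn=True, pending={}
ROLLBACK at op 3 discards: ['d']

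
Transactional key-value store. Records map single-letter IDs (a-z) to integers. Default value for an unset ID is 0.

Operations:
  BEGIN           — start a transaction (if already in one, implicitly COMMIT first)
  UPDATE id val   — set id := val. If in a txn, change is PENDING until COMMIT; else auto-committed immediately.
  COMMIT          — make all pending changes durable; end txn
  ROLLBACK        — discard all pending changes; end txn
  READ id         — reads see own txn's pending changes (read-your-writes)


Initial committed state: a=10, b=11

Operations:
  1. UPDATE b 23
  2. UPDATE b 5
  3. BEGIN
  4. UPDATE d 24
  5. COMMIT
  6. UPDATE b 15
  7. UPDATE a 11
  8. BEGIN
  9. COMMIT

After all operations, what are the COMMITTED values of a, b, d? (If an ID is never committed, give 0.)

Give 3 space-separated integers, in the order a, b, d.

Answer: 11 15 24

Derivation:
Initial committed: {a=10, b=11}
Op 1: UPDATE b=23 (auto-commit; committed b=23)
Op 2: UPDATE b=5 (auto-commit; committed b=5)
Op 3: BEGIN: in_txn=True, pending={}
Op 4: UPDATE d=24 (pending; pending now {d=24})
Op 5: COMMIT: merged ['d'] into committed; committed now {a=10, b=5, d=24}
Op 6: UPDATE b=15 (auto-commit; committed b=15)
Op 7: UPDATE a=11 (auto-commit; committed a=11)
Op 8: BEGIN: in_txn=True, pending={}
Op 9: COMMIT: merged [] into committed; committed now {a=11, b=15, d=24}
Final committed: {a=11, b=15, d=24}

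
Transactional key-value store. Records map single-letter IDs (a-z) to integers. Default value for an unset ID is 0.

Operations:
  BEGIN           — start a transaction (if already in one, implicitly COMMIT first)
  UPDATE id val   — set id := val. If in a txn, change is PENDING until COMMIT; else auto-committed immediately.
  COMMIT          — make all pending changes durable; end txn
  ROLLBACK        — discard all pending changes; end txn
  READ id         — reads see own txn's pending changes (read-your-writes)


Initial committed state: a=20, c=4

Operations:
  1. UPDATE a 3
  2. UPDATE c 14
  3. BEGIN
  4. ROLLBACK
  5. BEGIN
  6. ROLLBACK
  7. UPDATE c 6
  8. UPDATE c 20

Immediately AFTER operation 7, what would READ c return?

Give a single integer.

Answer: 6

Derivation:
Initial committed: {a=20, c=4}
Op 1: UPDATE a=3 (auto-commit; committed a=3)
Op 2: UPDATE c=14 (auto-commit; committed c=14)
Op 3: BEGIN: in_txn=True, pending={}
Op 4: ROLLBACK: discarded pending []; in_txn=False
Op 5: BEGIN: in_txn=True, pending={}
Op 6: ROLLBACK: discarded pending []; in_txn=False
Op 7: UPDATE c=6 (auto-commit; committed c=6)
After op 7: visible(c) = 6 (pending={}, committed={a=3, c=6})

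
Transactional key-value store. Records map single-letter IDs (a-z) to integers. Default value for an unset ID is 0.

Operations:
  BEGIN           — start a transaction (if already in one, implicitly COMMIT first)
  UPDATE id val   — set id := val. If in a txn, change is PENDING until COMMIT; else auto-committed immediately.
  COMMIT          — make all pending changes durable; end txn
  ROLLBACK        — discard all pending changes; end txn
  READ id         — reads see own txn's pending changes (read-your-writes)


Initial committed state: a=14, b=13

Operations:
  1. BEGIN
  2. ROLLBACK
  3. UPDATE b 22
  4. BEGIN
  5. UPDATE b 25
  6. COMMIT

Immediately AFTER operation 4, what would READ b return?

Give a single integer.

Answer: 22

Derivation:
Initial committed: {a=14, b=13}
Op 1: BEGIN: in_txn=True, pending={}
Op 2: ROLLBACK: discarded pending []; in_txn=False
Op 3: UPDATE b=22 (auto-commit; committed b=22)
Op 4: BEGIN: in_txn=True, pending={}
After op 4: visible(b) = 22 (pending={}, committed={a=14, b=22})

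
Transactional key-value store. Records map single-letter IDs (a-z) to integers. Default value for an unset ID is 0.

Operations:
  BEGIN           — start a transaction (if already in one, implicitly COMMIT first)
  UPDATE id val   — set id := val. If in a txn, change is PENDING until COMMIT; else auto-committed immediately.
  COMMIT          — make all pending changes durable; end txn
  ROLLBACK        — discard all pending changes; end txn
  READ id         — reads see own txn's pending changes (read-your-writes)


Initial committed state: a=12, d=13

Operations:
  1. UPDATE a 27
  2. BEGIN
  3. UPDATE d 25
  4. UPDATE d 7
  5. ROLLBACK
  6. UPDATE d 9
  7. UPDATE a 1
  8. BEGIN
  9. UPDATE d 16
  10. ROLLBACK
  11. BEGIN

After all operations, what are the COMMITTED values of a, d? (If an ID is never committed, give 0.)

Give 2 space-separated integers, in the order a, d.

Answer: 1 9

Derivation:
Initial committed: {a=12, d=13}
Op 1: UPDATE a=27 (auto-commit; committed a=27)
Op 2: BEGIN: in_txn=True, pending={}
Op 3: UPDATE d=25 (pending; pending now {d=25})
Op 4: UPDATE d=7 (pending; pending now {d=7})
Op 5: ROLLBACK: discarded pending ['d']; in_txn=False
Op 6: UPDATE d=9 (auto-commit; committed d=9)
Op 7: UPDATE a=1 (auto-commit; committed a=1)
Op 8: BEGIN: in_txn=True, pending={}
Op 9: UPDATE d=16 (pending; pending now {d=16})
Op 10: ROLLBACK: discarded pending ['d']; in_txn=False
Op 11: BEGIN: in_txn=True, pending={}
Final committed: {a=1, d=9}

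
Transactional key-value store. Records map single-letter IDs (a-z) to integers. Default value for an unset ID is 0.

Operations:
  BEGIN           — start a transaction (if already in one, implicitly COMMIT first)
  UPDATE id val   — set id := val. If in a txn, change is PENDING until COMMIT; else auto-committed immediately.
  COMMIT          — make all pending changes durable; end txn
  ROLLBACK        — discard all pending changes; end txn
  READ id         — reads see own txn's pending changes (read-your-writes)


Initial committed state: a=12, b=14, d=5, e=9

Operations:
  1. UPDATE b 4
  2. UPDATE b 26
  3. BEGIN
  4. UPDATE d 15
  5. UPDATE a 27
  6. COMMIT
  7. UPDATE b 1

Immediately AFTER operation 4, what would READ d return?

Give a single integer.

Answer: 15

Derivation:
Initial committed: {a=12, b=14, d=5, e=9}
Op 1: UPDATE b=4 (auto-commit; committed b=4)
Op 2: UPDATE b=26 (auto-commit; committed b=26)
Op 3: BEGIN: in_txn=True, pending={}
Op 4: UPDATE d=15 (pending; pending now {d=15})
After op 4: visible(d) = 15 (pending={d=15}, committed={a=12, b=26, d=5, e=9})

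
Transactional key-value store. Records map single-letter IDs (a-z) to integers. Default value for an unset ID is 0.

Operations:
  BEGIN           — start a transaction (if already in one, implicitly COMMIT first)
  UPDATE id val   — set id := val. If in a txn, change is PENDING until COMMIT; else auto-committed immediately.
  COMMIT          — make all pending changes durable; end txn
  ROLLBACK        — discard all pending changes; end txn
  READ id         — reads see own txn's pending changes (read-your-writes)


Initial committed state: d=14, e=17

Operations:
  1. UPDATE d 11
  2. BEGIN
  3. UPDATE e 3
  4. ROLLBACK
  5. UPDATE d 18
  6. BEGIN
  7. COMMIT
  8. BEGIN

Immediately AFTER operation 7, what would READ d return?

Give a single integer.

Initial committed: {d=14, e=17}
Op 1: UPDATE d=11 (auto-commit; committed d=11)
Op 2: BEGIN: in_txn=True, pending={}
Op 3: UPDATE e=3 (pending; pending now {e=3})
Op 4: ROLLBACK: discarded pending ['e']; in_txn=False
Op 5: UPDATE d=18 (auto-commit; committed d=18)
Op 6: BEGIN: in_txn=True, pending={}
Op 7: COMMIT: merged [] into committed; committed now {d=18, e=17}
After op 7: visible(d) = 18 (pending={}, committed={d=18, e=17})

Answer: 18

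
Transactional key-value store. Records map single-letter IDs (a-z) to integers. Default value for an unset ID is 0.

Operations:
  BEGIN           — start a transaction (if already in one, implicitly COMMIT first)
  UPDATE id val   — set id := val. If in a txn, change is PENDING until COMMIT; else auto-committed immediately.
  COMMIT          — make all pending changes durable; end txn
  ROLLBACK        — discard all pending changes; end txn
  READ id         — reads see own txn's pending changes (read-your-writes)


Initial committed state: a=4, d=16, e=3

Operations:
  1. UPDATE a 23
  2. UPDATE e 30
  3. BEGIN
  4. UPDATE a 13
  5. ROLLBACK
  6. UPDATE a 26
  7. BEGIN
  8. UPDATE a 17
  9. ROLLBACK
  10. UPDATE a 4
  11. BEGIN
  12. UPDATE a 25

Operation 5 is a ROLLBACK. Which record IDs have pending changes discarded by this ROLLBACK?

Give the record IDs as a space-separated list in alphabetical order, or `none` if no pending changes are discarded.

Initial committed: {a=4, d=16, e=3}
Op 1: UPDATE a=23 (auto-commit; committed a=23)
Op 2: UPDATE e=30 (auto-commit; committed e=30)
Op 3: BEGIN: in_txn=True, pending={}
Op 4: UPDATE a=13 (pending; pending now {a=13})
Op 5: ROLLBACK: discarded pending ['a']; in_txn=False
Op 6: UPDATE a=26 (auto-commit; committed a=26)
Op 7: BEGIN: in_txn=True, pending={}
Op 8: UPDATE a=17 (pending; pending now {a=17})
Op 9: ROLLBACK: discarded pending ['a']; in_txn=False
Op 10: UPDATE a=4 (auto-commit; committed a=4)
Op 11: BEGIN: in_txn=True, pending={}
Op 12: UPDATE a=25 (pending; pending now {a=25})
ROLLBACK at op 5 discards: ['a']

Answer: a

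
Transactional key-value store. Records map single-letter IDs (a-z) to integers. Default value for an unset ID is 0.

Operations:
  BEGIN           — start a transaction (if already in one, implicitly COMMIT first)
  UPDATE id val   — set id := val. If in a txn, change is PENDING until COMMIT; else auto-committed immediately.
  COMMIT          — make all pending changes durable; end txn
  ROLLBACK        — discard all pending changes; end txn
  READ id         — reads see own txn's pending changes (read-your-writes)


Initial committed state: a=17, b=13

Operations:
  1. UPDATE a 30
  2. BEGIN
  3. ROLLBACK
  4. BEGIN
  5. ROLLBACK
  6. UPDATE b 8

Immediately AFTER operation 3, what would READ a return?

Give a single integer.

Answer: 30

Derivation:
Initial committed: {a=17, b=13}
Op 1: UPDATE a=30 (auto-commit; committed a=30)
Op 2: BEGIN: in_txn=True, pending={}
Op 3: ROLLBACK: discarded pending []; in_txn=False
After op 3: visible(a) = 30 (pending={}, committed={a=30, b=13})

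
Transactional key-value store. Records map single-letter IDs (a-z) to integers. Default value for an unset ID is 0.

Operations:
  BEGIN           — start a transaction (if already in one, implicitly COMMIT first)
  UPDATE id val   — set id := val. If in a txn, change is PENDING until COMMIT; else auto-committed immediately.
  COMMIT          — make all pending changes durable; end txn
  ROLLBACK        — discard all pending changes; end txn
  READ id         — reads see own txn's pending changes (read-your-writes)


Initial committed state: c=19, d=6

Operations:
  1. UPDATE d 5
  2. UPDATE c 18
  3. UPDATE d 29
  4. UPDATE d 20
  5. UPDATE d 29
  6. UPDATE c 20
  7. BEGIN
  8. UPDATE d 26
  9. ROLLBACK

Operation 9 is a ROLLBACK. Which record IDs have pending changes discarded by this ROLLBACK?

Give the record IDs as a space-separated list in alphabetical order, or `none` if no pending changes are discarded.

Answer: d

Derivation:
Initial committed: {c=19, d=6}
Op 1: UPDATE d=5 (auto-commit; committed d=5)
Op 2: UPDATE c=18 (auto-commit; committed c=18)
Op 3: UPDATE d=29 (auto-commit; committed d=29)
Op 4: UPDATE d=20 (auto-commit; committed d=20)
Op 5: UPDATE d=29 (auto-commit; committed d=29)
Op 6: UPDATE c=20 (auto-commit; committed c=20)
Op 7: BEGIN: in_txn=True, pending={}
Op 8: UPDATE d=26 (pending; pending now {d=26})
Op 9: ROLLBACK: discarded pending ['d']; in_txn=False
ROLLBACK at op 9 discards: ['d']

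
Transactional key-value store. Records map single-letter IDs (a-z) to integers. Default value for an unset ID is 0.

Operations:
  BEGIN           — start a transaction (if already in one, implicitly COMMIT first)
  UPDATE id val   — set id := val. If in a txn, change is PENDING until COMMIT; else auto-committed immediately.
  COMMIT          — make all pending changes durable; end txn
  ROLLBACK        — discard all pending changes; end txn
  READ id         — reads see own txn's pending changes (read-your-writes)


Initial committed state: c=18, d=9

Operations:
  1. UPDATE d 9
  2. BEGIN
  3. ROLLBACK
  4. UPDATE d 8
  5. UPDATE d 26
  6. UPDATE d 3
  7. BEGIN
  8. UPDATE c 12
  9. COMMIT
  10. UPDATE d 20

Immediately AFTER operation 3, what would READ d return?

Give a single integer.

Initial committed: {c=18, d=9}
Op 1: UPDATE d=9 (auto-commit; committed d=9)
Op 2: BEGIN: in_txn=True, pending={}
Op 3: ROLLBACK: discarded pending []; in_txn=False
After op 3: visible(d) = 9 (pending={}, committed={c=18, d=9})

Answer: 9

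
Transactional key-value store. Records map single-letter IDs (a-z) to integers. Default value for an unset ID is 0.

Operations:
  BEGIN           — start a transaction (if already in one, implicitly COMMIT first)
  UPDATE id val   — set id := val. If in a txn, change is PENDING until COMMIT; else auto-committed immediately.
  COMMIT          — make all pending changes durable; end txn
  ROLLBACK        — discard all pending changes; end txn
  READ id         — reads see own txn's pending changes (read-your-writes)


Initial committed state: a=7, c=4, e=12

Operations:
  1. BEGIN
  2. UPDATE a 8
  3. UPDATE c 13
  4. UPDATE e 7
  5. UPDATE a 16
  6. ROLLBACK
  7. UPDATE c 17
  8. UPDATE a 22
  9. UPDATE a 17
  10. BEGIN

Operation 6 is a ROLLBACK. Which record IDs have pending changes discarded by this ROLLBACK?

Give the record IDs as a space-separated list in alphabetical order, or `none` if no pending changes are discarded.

Answer: a c e

Derivation:
Initial committed: {a=7, c=4, e=12}
Op 1: BEGIN: in_txn=True, pending={}
Op 2: UPDATE a=8 (pending; pending now {a=8})
Op 3: UPDATE c=13 (pending; pending now {a=8, c=13})
Op 4: UPDATE e=7 (pending; pending now {a=8, c=13, e=7})
Op 5: UPDATE a=16 (pending; pending now {a=16, c=13, e=7})
Op 6: ROLLBACK: discarded pending ['a', 'c', 'e']; in_txn=False
Op 7: UPDATE c=17 (auto-commit; committed c=17)
Op 8: UPDATE a=22 (auto-commit; committed a=22)
Op 9: UPDATE a=17 (auto-commit; committed a=17)
Op 10: BEGIN: in_txn=True, pending={}
ROLLBACK at op 6 discards: ['a', 'c', 'e']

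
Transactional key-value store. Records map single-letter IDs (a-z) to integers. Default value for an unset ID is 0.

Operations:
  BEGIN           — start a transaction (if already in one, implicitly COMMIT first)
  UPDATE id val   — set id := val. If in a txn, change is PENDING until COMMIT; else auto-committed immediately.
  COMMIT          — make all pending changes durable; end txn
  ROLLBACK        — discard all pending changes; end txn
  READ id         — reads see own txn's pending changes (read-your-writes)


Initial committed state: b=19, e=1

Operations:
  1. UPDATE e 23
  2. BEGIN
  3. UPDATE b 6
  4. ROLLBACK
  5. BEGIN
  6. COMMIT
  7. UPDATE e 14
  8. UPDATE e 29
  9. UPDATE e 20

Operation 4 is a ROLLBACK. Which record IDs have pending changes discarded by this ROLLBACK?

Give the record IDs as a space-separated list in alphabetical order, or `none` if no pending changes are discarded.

Initial committed: {b=19, e=1}
Op 1: UPDATE e=23 (auto-commit; committed e=23)
Op 2: BEGIN: in_txn=True, pending={}
Op 3: UPDATE b=6 (pending; pending now {b=6})
Op 4: ROLLBACK: discarded pending ['b']; in_txn=False
Op 5: BEGIN: in_txn=True, pending={}
Op 6: COMMIT: merged [] into committed; committed now {b=19, e=23}
Op 7: UPDATE e=14 (auto-commit; committed e=14)
Op 8: UPDATE e=29 (auto-commit; committed e=29)
Op 9: UPDATE e=20 (auto-commit; committed e=20)
ROLLBACK at op 4 discards: ['b']

Answer: b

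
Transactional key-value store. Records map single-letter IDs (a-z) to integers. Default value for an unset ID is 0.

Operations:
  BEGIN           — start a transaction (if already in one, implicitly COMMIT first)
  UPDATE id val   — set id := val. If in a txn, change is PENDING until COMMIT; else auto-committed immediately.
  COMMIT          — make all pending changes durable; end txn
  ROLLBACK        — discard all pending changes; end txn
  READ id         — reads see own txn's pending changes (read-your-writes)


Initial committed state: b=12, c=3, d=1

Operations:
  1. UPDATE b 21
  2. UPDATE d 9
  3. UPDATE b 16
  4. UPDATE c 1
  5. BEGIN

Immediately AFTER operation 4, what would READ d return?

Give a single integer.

Initial committed: {b=12, c=3, d=1}
Op 1: UPDATE b=21 (auto-commit; committed b=21)
Op 2: UPDATE d=9 (auto-commit; committed d=9)
Op 3: UPDATE b=16 (auto-commit; committed b=16)
Op 4: UPDATE c=1 (auto-commit; committed c=1)
After op 4: visible(d) = 9 (pending={}, committed={b=16, c=1, d=9})

Answer: 9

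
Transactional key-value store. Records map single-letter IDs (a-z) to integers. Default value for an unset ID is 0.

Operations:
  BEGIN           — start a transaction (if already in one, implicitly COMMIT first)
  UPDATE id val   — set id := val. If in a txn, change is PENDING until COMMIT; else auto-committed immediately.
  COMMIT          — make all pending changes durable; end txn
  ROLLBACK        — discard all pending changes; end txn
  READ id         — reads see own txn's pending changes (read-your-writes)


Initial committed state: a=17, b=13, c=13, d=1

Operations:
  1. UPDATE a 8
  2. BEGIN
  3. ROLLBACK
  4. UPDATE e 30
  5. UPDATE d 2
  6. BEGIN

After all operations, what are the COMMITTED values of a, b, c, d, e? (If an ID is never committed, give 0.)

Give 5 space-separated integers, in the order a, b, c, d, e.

Initial committed: {a=17, b=13, c=13, d=1}
Op 1: UPDATE a=8 (auto-commit; committed a=8)
Op 2: BEGIN: in_txn=True, pending={}
Op 3: ROLLBACK: discarded pending []; in_txn=False
Op 4: UPDATE e=30 (auto-commit; committed e=30)
Op 5: UPDATE d=2 (auto-commit; committed d=2)
Op 6: BEGIN: in_txn=True, pending={}
Final committed: {a=8, b=13, c=13, d=2, e=30}

Answer: 8 13 13 2 30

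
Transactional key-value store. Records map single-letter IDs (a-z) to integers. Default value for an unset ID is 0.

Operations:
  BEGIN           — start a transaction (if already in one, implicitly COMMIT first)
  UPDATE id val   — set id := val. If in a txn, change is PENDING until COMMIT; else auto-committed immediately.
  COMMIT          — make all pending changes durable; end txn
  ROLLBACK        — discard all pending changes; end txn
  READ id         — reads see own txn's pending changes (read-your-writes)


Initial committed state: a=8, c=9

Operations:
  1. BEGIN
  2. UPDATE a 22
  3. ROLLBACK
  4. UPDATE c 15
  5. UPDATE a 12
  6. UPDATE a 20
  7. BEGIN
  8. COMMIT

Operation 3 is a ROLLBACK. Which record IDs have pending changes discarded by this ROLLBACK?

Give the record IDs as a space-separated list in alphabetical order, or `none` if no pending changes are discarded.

Answer: a

Derivation:
Initial committed: {a=8, c=9}
Op 1: BEGIN: in_txn=True, pending={}
Op 2: UPDATE a=22 (pending; pending now {a=22})
Op 3: ROLLBACK: discarded pending ['a']; in_txn=False
Op 4: UPDATE c=15 (auto-commit; committed c=15)
Op 5: UPDATE a=12 (auto-commit; committed a=12)
Op 6: UPDATE a=20 (auto-commit; committed a=20)
Op 7: BEGIN: in_txn=True, pending={}
Op 8: COMMIT: merged [] into committed; committed now {a=20, c=15}
ROLLBACK at op 3 discards: ['a']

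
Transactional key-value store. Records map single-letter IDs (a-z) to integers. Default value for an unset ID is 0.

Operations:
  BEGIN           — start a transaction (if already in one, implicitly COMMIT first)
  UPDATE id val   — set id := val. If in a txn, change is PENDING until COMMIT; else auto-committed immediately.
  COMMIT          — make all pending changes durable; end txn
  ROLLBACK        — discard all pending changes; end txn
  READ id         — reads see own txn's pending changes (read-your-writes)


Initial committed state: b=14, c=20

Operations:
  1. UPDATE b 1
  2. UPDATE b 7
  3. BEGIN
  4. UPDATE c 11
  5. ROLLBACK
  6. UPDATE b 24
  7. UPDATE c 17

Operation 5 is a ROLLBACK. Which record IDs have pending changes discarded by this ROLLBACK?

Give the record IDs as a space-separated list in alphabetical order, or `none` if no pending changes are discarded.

Answer: c

Derivation:
Initial committed: {b=14, c=20}
Op 1: UPDATE b=1 (auto-commit; committed b=1)
Op 2: UPDATE b=7 (auto-commit; committed b=7)
Op 3: BEGIN: in_txn=True, pending={}
Op 4: UPDATE c=11 (pending; pending now {c=11})
Op 5: ROLLBACK: discarded pending ['c']; in_txn=False
Op 6: UPDATE b=24 (auto-commit; committed b=24)
Op 7: UPDATE c=17 (auto-commit; committed c=17)
ROLLBACK at op 5 discards: ['c']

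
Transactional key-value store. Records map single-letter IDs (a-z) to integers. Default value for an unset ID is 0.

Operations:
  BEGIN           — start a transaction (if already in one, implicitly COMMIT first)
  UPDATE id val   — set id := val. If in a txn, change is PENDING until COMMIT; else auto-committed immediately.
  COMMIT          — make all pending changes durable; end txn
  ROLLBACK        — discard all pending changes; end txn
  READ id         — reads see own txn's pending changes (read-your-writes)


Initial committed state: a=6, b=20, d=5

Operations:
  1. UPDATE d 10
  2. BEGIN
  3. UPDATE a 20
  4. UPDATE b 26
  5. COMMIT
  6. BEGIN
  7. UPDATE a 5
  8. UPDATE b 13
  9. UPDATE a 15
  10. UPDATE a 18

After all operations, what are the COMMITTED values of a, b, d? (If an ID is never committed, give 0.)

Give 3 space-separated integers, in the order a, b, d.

Answer: 20 26 10

Derivation:
Initial committed: {a=6, b=20, d=5}
Op 1: UPDATE d=10 (auto-commit; committed d=10)
Op 2: BEGIN: in_txn=True, pending={}
Op 3: UPDATE a=20 (pending; pending now {a=20})
Op 4: UPDATE b=26 (pending; pending now {a=20, b=26})
Op 5: COMMIT: merged ['a', 'b'] into committed; committed now {a=20, b=26, d=10}
Op 6: BEGIN: in_txn=True, pending={}
Op 7: UPDATE a=5 (pending; pending now {a=5})
Op 8: UPDATE b=13 (pending; pending now {a=5, b=13})
Op 9: UPDATE a=15 (pending; pending now {a=15, b=13})
Op 10: UPDATE a=18 (pending; pending now {a=18, b=13})
Final committed: {a=20, b=26, d=10}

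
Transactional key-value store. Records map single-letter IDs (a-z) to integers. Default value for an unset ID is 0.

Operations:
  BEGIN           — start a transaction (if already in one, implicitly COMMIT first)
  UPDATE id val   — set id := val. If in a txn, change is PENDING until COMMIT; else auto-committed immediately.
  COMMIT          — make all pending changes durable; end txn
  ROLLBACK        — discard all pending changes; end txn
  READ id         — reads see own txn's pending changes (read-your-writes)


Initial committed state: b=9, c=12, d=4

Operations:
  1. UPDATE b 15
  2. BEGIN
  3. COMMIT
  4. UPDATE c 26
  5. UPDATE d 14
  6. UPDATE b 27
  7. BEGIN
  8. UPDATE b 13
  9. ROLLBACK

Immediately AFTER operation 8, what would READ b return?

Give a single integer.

Answer: 13

Derivation:
Initial committed: {b=9, c=12, d=4}
Op 1: UPDATE b=15 (auto-commit; committed b=15)
Op 2: BEGIN: in_txn=True, pending={}
Op 3: COMMIT: merged [] into committed; committed now {b=15, c=12, d=4}
Op 4: UPDATE c=26 (auto-commit; committed c=26)
Op 5: UPDATE d=14 (auto-commit; committed d=14)
Op 6: UPDATE b=27 (auto-commit; committed b=27)
Op 7: BEGIN: in_txn=True, pending={}
Op 8: UPDATE b=13 (pending; pending now {b=13})
After op 8: visible(b) = 13 (pending={b=13}, committed={b=27, c=26, d=14})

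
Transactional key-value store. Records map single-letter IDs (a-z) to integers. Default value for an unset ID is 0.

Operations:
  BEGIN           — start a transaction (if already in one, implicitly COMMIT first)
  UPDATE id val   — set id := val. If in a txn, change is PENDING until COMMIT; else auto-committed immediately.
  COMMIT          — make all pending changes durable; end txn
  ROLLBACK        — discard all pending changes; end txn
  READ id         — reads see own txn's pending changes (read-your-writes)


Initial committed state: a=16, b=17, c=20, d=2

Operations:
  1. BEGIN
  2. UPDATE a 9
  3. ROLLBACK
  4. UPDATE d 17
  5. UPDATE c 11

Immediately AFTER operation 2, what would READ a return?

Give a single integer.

Answer: 9

Derivation:
Initial committed: {a=16, b=17, c=20, d=2}
Op 1: BEGIN: in_txn=True, pending={}
Op 2: UPDATE a=9 (pending; pending now {a=9})
After op 2: visible(a) = 9 (pending={a=9}, committed={a=16, b=17, c=20, d=2})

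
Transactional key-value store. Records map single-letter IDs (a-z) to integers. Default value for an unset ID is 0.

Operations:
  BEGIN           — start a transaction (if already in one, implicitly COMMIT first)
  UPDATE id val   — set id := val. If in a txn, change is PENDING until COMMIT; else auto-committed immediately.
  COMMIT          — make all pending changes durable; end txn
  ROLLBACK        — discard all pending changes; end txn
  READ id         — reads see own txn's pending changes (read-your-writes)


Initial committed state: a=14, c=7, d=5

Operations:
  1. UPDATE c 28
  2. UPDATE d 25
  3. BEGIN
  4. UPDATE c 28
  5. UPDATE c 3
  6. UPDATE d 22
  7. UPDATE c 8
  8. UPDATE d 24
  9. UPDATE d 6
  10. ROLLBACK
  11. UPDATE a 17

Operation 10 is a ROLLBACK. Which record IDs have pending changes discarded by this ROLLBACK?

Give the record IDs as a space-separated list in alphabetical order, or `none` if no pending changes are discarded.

Initial committed: {a=14, c=7, d=5}
Op 1: UPDATE c=28 (auto-commit; committed c=28)
Op 2: UPDATE d=25 (auto-commit; committed d=25)
Op 3: BEGIN: in_txn=True, pending={}
Op 4: UPDATE c=28 (pending; pending now {c=28})
Op 5: UPDATE c=3 (pending; pending now {c=3})
Op 6: UPDATE d=22 (pending; pending now {c=3, d=22})
Op 7: UPDATE c=8 (pending; pending now {c=8, d=22})
Op 8: UPDATE d=24 (pending; pending now {c=8, d=24})
Op 9: UPDATE d=6 (pending; pending now {c=8, d=6})
Op 10: ROLLBACK: discarded pending ['c', 'd']; in_txn=False
Op 11: UPDATE a=17 (auto-commit; committed a=17)
ROLLBACK at op 10 discards: ['c', 'd']

Answer: c d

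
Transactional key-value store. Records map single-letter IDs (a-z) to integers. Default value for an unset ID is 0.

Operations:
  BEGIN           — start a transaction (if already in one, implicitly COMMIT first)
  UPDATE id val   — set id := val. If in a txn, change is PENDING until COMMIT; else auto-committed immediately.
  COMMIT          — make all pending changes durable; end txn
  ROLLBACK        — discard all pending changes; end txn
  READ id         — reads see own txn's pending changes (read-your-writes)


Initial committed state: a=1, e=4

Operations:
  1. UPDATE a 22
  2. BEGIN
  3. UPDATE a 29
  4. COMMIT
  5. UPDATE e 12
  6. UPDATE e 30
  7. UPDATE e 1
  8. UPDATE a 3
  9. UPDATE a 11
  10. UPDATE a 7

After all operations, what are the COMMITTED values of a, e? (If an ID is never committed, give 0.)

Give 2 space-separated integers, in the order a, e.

Initial committed: {a=1, e=4}
Op 1: UPDATE a=22 (auto-commit; committed a=22)
Op 2: BEGIN: in_txn=True, pending={}
Op 3: UPDATE a=29 (pending; pending now {a=29})
Op 4: COMMIT: merged ['a'] into committed; committed now {a=29, e=4}
Op 5: UPDATE e=12 (auto-commit; committed e=12)
Op 6: UPDATE e=30 (auto-commit; committed e=30)
Op 7: UPDATE e=1 (auto-commit; committed e=1)
Op 8: UPDATE a=3 (auto-commit; committed a=3)
Op 9: UPDATE a=11 (auto-commit; committed a=11)
Op 10: UPDATE a=7 (auto-commit; committed a=7)
Final committed: {a=7, e=1}

Answer: 7 1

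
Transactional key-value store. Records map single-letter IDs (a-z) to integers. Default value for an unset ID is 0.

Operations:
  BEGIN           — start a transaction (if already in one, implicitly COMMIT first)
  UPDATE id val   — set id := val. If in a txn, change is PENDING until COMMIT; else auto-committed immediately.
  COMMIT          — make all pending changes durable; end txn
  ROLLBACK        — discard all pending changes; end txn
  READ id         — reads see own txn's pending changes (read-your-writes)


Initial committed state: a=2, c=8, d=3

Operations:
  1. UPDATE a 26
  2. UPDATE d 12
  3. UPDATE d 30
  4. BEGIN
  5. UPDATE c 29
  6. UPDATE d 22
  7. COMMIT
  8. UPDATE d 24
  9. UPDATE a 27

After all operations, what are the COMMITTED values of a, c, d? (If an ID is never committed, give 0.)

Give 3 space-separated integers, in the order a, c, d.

Initial committed: {a=2, c=8, d=3}
Op 1: UPDATE a=26 (auto-commit; committed a=26)
Op 2: UPDATE d=12 (auto-commit; committed d=12)
Op 3: UPDATE d=30 (auto-commit; committed d=30)
Op 4: BEGIN: in_txn=True, pending={}
Op 5: UPDATE c=29 (pending; pending now {c=29})
Op 6: UPDATE d=22 (pending; pending now {c=29, d=22})
Op 7: COMMIT: merged ['c', 'd'] into committed; committed now {a=26, c=29, d=22}
Op 8: UPDATE d=24 (auto-commit; committed d=24)
Op 9: UPDATE a=27 (auto-commit; committed a=27)
Final committed: {a=27, c=29, d=24}

Answer: 27 29 24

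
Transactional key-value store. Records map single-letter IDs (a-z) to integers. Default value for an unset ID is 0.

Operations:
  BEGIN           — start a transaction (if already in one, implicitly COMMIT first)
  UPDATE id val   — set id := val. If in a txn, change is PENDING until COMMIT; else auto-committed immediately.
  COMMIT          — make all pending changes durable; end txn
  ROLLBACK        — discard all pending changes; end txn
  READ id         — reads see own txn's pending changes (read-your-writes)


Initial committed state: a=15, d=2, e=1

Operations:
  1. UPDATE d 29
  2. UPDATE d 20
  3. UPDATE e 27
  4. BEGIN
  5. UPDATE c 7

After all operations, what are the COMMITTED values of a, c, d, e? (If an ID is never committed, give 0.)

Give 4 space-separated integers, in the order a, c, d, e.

Answer: 15 0 20 27

Derivation:
Initial committed: {a=15, d=2, e=1}
Op 1: UPDATE d=29 (auto-commit; committed d=29)
Op 2: UPDATE d=20 (auto-commit; committed d=20)
Op 3: UPDATE e=27 (auto-commit; committed e=27)
Op 4: BEGIN: in_txn=True, pending={}
Op 5: UPDATE c=7 (pending; pending now {c=7})
Final committed: {a=15, d=20, e=27}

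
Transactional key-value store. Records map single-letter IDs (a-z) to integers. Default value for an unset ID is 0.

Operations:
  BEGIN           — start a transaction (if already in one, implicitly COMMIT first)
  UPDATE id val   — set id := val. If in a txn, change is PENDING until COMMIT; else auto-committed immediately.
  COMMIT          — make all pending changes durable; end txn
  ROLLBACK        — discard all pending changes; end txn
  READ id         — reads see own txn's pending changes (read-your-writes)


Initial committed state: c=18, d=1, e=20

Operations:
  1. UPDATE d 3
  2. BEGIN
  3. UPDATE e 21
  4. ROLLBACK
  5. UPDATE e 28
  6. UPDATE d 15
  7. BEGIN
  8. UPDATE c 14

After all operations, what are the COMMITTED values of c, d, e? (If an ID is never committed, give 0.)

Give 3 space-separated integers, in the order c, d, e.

Answer: 18 15 28

Derivation:
Initial committed: {c=18, d=1, e=20}
Op 1: UPDATE d=3 (auto-commit; committed d=3)
Op 2: BEGIN: in_txn=True, pending={}
Op 3: UPDATE e=21 (pending; pending now {e=21})
Op 4: ROLLBACK: discarded pending ['e']; in_txn=False
Op 5: UPDATE e=28 (auto-commit; committed e=28)
Op 6: UPDATE d=15 (auto-commit; committed d=15)
Op 7: BEGIN: in_txn=True, pending={}
Op 8: UPDATE c=14 (pending; pending now {c=14})
Final committed: {c=18, d=15, e=28}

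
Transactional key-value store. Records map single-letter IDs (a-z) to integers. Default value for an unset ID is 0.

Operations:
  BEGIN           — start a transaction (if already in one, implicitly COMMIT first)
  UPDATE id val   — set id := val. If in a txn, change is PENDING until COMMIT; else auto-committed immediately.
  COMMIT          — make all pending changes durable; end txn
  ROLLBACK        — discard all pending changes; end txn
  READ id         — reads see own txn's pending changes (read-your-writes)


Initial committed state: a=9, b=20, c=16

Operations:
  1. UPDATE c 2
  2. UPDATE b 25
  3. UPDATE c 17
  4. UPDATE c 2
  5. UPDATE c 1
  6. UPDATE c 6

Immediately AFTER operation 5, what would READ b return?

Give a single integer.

Answer: 25

Derivation:
Initial committed: {a=9, b=20, c=16}
Op 1: UPDATE c=2 (auto-commit; committed c=2)
Op 2: UPDATE b=25 (auto-commit; committed b=25)
Op 3: UPDATE c=17 (auto-commit; committed c=17)
Op 4: UPDATE c=2 (auto-commit; committed c=2)
Op 5: UPDATE c=1 (auto-commit; committed c=1)
After op 5: visible(b) = 25 (pending={}, committed={a=9, b=25, c=1})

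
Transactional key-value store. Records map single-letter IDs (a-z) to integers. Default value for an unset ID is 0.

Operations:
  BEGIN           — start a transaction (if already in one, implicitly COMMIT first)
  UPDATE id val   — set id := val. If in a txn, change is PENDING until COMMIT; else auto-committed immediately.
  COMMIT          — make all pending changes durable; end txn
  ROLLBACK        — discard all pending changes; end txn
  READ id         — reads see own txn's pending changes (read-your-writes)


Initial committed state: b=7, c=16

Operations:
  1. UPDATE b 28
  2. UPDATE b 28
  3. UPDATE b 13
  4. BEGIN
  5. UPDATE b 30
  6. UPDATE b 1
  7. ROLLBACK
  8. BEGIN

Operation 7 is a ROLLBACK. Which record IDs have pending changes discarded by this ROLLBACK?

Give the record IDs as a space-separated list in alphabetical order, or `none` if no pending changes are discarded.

Initial committed: {b=7, c=16}
Op 1: UPDATE b=28 (auto-commit; committed b=28)
Op 2: UPDATE b=28 (auto-commit; committed b=28)
Op 3: UPDATE b=13 (auto-commit; committed b=13)
Op 4: BEGIN: in_txn=True, pending={}
Op 5: UPDATE b=30 (pending; pending now {b=30})
Op 6: UPDATE b=1 (pending; pending now {b=1})
Op 7: ROLLBACK: discarded pending ['b']; in_txn=False
Op 8: BEGIN: in_txn=True, pending={}
ROLLBACK at op 7 discards: ['b']

Answer: b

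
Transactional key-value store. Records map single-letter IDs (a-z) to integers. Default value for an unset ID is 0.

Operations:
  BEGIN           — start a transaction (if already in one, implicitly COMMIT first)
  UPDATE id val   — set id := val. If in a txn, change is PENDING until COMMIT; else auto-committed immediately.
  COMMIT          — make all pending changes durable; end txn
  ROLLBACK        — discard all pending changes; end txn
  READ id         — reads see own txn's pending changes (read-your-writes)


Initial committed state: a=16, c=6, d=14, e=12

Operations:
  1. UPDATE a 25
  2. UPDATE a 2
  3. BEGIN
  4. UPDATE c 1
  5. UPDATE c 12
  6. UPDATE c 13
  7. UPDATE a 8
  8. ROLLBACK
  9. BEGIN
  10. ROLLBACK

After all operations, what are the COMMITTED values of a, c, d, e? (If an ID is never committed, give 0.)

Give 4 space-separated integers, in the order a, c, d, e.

Initial committed: {a=16, c=6, d=14, e=12}
Op 1: UPDATE a=25 (auto-commit; committed a=25)
Op 2: UPDATE a=2 (auto-commit; committed a=2)
Op 3: BEGIN: in_txn=True, pending={}
Op 4: UPDATE c=1 (pending; pending now {c=1})
Op 5: UPDATE c=12 (pending; pending now {c=12})
Op 6: UPDATE c=13 (pending; pending now {c=13})
Op 7: UPDATE a=8 (pending; pending now {a=8, c=13})
Op 8: ROLLBACK: discarded pending ['a', 'c']; in_txn=False
Op 9: BEGIN: in_txn=True, pending={}
Op 10: ROLLBACK: discarded pending []; in_txn=False
Final committed: {a=2, c=6, d=14, e=12}

Answer: 2 6 14 12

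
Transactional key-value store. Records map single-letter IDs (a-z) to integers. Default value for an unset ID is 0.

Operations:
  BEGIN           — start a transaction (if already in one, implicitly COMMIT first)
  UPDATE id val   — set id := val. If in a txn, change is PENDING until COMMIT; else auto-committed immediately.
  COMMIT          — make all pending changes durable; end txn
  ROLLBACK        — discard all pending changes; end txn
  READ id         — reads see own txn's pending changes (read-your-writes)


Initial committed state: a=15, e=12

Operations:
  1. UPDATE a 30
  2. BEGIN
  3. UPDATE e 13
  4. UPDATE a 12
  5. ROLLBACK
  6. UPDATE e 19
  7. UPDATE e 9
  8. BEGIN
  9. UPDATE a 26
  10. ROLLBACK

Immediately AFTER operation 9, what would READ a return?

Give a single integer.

Answer: 26

Derivation:
Initial committed: {a=15, e=12}
Op 1: UPDATE a=30 (auto-commit; committed a=30)
Op 2: BEGIN: in_txn=True, pending={}
Op 3: UPDATE e=13 (pending; pending now {e=13})
Op 4: UPDATE a=12 (pending; pending now {a=12, e=13})
Op 5: ROLLBACK: discarded pending ['a', 'e']; in_txn=False
Op 6: UPDATE e=19 (auto-commit; committed e=19)
Op 7: UPDATE e=9 (auto-commit; committed e=9)
Op 8: BEGIN: in_txn=True, pending={}
Op 9: UPDATE a=26 (pending; pending now {a=26})
After op 9: visible(a) = 26 (pending={a=26}, committed={a=30, e=9})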